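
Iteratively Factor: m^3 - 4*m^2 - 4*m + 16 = (m - 2)*(m^2 - 2*m - 8) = (m - 4)*(m - 2)*(m + 2)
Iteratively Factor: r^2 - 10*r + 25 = (r - 5)*(r - 5)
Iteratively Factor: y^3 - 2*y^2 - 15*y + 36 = (y + 4)*(y^2 - 6*y + 9) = (y - 3)*(y + 4)*(y - 3)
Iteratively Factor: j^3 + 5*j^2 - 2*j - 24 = (j + 3)*(j^2 + 2*j - 8) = (j + 3)*(j + 4)*(j - 2)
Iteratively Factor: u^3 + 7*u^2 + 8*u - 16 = (u + 4)*(u^2 + 3*u - 4) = (u - 1)*(u + 4)*(u + 4)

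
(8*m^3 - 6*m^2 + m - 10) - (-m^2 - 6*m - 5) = 8*m^3 - 5*m^2 + 7*m - 5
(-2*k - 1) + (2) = 1 - 2*k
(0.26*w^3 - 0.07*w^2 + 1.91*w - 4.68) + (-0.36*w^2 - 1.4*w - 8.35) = 0.26*w^3 - 0.43*w^2 + 0.51*w - 13.03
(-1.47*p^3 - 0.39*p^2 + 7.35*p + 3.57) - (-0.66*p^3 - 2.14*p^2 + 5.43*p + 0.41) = -0.81*p^3 + 1.75*p^2 + 1.92*p + 3.16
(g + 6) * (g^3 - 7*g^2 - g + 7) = g^4 - g^3 - 43*g^2 + g + 42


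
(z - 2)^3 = z^3 - 6*z^2 + 12*z - 8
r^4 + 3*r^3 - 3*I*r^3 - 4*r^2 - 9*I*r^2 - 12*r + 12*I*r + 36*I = (r - 2)*(r + 2)*(r + 3)*(r - 3*I)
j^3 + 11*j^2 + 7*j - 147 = (j - 3)*(j + 7)^2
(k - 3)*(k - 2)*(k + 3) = k^3 - 2*k^2 - 9*k + 18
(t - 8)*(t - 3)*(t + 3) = t^3 - 8*t^2 - 9*t + 72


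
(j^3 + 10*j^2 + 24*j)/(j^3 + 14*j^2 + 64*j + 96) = j/(j + 4)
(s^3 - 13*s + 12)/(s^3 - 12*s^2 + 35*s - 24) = (s + 4)/(s - 8)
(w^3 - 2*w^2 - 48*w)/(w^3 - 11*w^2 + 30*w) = (w^2 - 2*w - 48)/(w^2 - 11*w + 30)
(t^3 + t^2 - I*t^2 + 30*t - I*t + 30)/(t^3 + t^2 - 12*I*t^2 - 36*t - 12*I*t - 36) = (t + 5*I)/(t - 6*I)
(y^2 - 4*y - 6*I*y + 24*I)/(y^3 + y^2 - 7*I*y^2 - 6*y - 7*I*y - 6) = (y - 4)/(y^2 + y*(1 - I) - I)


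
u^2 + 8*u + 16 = (u + 4)^2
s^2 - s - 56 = (s - 8)*(s + 7)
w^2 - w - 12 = (w - 4)*(w + 3)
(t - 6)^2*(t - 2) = t^3 - 14*t^2 + 60*t - 72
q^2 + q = q*(q + 1)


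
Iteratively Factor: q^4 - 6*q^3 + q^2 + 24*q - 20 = (q - 2)*(q^3 - 4*q^2 - 7*q + 10) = (q - 5)*(q - 2)*(q^2 + q - 2) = (q - 5)*(q - 2)*(q - 1)*(q + 2)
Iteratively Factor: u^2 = (u)*(u)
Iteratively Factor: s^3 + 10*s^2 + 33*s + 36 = (s + 4)*(s^2 + 6*s + 9) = (s + 3)*(s + 4)*(s + 3)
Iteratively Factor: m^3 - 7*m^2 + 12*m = (m - 4)*(m^2 - 3*m) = m*(m - 4)*(m - 3)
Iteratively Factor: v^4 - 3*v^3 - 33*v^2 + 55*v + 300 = (v - 5)*(v^3 + 2*v^2 - 23*v - 60) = (v - 5)*(v + 3)*(v^2 - v - 20) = (v - 5)^2*(v + 3)*(v + 4)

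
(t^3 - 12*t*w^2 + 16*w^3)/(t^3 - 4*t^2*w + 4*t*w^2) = (t + 4*w)/t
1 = 1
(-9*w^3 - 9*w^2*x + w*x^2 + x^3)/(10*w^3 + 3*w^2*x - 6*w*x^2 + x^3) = (-9*w^2 + x^2)/(10*w^2 - 7*w*x + x^2)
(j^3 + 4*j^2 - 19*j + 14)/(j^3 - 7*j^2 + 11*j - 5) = (j^2 + 5*j - 14)/(j^2 - 6*j + 5)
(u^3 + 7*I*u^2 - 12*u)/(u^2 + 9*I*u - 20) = u*(u + 3*I)/(u + 5*I)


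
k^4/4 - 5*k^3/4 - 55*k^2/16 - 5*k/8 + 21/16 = (k/4 + 1/4)*(k - 7)*(k - 1/2)*(k + 3/2)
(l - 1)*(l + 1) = l^2 - 1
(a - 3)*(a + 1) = a^2 - 2*a - 3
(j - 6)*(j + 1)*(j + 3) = j^3 - 2*j^2 - 21*j - 18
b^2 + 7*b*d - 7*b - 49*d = (b - 7)*(b + 7*d)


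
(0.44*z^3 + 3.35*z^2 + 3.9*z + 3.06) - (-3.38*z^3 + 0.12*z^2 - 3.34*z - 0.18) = 3.82*z^3 + 3.23*z^2 + 7.24*z + 3.24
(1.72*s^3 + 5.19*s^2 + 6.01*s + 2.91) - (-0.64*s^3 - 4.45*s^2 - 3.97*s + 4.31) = 2.36*s^3 + 9.64*s^2 + 9.98*s - 1.4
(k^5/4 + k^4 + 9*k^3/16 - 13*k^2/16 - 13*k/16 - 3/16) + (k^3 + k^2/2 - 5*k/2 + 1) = k^5/4 + k^4 + 25*k^3/16 - 5*k^2/16 - 53*k/16 + 13/16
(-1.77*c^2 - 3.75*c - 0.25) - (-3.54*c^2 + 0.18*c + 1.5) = 1.77*c^2 - 3.93*c - 1.75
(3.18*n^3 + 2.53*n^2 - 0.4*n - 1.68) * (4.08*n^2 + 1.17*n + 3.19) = 12.9744*n^5 + 14.043*n^4 + 11.4723*n^3 + 0.748299999999999*n^2 - 3.2416*n - 5.3592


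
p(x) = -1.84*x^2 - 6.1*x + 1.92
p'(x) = -3.68*x - 6.1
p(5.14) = -78.05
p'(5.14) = -25.02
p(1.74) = -14.26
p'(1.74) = -12.50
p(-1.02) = 6.23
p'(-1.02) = -2.35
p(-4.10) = -4.00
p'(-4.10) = 8.99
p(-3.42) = 1.26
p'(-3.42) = 6.49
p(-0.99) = 6.16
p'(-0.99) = -2.46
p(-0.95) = 6.05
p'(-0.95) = -2.60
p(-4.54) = -8.31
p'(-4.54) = 10.61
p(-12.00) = -189.84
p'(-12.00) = 38.06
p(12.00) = -336.24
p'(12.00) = -50.26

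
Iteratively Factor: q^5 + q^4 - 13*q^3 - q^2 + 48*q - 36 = (q - 2)*(q^4 + 3*q^3 - 7*q^2 - 15*q + 18) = (q - 2)*(q + 3)*(q^3 - 7*q + 6) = (q - 2)^2*(q + 3)*(q^2 + 2*q - 3) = (q - 2)^2*(q - 1)*(q + 3)*(q + 3)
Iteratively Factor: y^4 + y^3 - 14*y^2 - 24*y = (y + 2)*(y^3 - y^2 - 12*y) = (y - 4)*(y + 2)*(y^2 + 3*y) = (y - 4)*(y + 2)*(y + 3)*(y)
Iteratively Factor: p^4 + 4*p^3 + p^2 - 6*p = (p + 2)*(p^3 + 2*p^2 - 3*p) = (p - 1)*(p + 2)*(p^2 + 3*p) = p*(p - 1)*(p + 2)*(p + 3)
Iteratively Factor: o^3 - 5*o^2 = (o)*(o^2 - 5*o) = o^2*(o - 5)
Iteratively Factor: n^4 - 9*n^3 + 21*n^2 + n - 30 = (n - 5)*(n^3 - 4*n^2 + n + 6) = (n - 5)*(n - 2)*(n^2 - 2*n - 3) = (n - 5)*(n - 3)*(n - 2)*(n + 1)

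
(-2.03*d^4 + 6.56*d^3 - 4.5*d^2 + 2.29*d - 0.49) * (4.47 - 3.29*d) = 6.6787*d^5 - 30.6565*d^4 + 44.1282*d^3 - 27.6491*d^2 + 11.8484*d - 2.1903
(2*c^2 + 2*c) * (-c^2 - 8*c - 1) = -2*c^4 - 18*c^3 - 18*c^2 - 2*c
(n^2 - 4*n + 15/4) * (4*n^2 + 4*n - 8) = 4*n^4 - 12*n^3 - 9*n^2 + 47*n - 30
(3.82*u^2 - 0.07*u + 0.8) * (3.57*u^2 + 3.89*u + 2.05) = 13.6374*u^4 + 14.6099*u^3 + 10.4147*u^2 + 2.9685*u + 1.64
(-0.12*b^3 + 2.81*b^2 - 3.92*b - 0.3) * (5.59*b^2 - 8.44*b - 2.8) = -0.6708*b^5 + 16.7207*b^4 - 45.2932*b^3 + 23.5398*b^2 + 13.508*b + 0.84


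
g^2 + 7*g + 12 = (g + 3)*(g + 4)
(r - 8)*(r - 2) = r^2 - 10*r + 16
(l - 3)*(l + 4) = l^2 + l - 12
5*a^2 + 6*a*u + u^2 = (a + u)*(5*a + u)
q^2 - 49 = (q - 7)*(q + 7)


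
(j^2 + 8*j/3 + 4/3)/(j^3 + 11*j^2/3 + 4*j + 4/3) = 1/(j + 1)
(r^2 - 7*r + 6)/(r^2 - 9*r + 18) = (r - 1)/(r - 3)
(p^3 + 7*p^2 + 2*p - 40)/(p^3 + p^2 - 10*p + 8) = (p + 5)/(p - 1)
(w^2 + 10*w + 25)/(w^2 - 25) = (w + 5)/(w - 5)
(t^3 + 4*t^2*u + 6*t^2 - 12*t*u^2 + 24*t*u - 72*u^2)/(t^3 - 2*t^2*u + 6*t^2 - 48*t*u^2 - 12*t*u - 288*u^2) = (t - 2*u)/(t - 8*u)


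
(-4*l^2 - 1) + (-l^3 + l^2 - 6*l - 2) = -l^3 - 3*l^2 - 6*l - 3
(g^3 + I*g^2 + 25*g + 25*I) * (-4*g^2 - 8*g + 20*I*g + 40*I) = -4*g^5 - 8*g^4 + 16*I*g^4 - 120*g^3 + 32*I*g^3 - 240*g^2 + 400*I*g^2 - 500*g + 800*I*g - 1000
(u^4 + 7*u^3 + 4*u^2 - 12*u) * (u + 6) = u^5 + 13*u^4 + 46*u^3 + 12*u^2 - 72*u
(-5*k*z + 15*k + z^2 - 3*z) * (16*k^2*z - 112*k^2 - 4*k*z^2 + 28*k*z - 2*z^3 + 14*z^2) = -80*k^3*z^2 + 800*k^3*z - 1680*k^3 + 36*k^2*z^3 - 360*k^2*z^2 + 756*k^2*z + 6*k*z^4 - 60*k*z^3 + 126*k*z^2 - 2*z^5 + 20*z^4 - 42*z^3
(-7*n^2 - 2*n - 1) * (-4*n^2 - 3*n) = 28*n^4 + 29*n^3 + 10*n^2 + 3*n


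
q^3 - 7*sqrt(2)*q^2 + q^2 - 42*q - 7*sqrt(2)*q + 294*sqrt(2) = (q - 6)*(q + 7)*(q - 7*sqrt(2))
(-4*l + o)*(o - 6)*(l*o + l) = -4*l^2*o^2 + 20*l^2*o + 24*l^2 + l*o^3 - 5*l*o^2 - 6*l*o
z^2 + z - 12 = (z - 3)*(z + 4)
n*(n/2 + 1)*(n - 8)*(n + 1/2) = n^4/2 - 11*n^3/4 - 19*n^2/2 - 4*n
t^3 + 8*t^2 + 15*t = t*(t + 3)*(t + 5)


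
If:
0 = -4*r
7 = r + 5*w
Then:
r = 0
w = 7/5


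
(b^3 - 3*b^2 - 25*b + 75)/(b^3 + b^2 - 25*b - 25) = (b - 3)/(b + 1)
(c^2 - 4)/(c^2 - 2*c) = (c + 2)/c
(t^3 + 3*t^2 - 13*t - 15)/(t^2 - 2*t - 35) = (t^2 - 2*t - 3)/(t - 7)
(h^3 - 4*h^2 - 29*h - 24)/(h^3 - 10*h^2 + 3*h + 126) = (h^2 - 7*h - 8)/(h^2 - 13*h + 42)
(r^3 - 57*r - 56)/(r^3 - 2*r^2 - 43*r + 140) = (r^2 - 7*r - 8)/(r^2 - 9*r + 20)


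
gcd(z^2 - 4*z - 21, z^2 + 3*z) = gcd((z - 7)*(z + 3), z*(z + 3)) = z + 3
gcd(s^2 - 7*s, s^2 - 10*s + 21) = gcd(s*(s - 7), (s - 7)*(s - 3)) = s - 7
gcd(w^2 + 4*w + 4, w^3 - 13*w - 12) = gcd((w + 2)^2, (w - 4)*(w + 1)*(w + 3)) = 1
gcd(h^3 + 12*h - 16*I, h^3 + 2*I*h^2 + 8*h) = h^2 + 2*I*h + 8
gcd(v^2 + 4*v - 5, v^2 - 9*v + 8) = v - 1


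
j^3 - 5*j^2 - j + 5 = (j - 5)*(j - 1)*(j + 1)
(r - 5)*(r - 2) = r^2 - 7*r + 10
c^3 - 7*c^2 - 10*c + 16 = (c - 8)*(c - 1)*(c + 2)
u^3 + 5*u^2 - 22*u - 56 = (u - 4)*(u + 2)*(u + 7)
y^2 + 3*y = y*(y + 3)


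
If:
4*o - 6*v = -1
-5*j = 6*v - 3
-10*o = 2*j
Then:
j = 10/21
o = -2/21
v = 13/126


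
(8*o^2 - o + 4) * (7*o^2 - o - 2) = 56*o^4 - 15*o^3 + 13*o^2 - 2*o - 8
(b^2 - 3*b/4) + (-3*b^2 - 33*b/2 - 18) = -2*b^2 - 69*b/4 - 18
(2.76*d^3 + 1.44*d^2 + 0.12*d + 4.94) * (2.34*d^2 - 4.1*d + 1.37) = 6.4584*d^5 - 7.9464*d^4 - 1.842*d^3 + 13.0404*d^2 - 20.0896*d + 6.7678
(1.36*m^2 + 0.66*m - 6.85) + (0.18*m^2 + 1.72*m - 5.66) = 1.54*m^2 + 2.38*m - 12.51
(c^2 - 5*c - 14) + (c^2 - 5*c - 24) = 2*c^2 - 10*c - 38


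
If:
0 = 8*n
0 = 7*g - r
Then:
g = r/7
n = 0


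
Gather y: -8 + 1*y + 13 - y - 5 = 0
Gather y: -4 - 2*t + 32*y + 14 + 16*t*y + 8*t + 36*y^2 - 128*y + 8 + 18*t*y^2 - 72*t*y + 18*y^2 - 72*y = 6*t + y^2*(18*t + 54) + y*(-56*t - 168) + 18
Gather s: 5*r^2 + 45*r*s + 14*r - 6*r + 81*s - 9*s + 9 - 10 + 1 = 5*r^2 + 8*r + s*(45*r + 72)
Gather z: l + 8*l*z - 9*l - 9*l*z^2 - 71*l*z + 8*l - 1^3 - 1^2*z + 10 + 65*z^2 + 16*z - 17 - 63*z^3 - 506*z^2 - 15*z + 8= -63*l*z - 63*z^3 + z^2*(-9*l - 441)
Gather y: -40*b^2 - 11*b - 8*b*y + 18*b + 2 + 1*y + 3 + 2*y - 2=-40*b^2 + 7*b + y*(3 - 8*b) + 3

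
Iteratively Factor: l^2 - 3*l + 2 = (l - 2)*(l - 1)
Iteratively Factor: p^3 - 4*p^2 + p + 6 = (p - 3)*(p^2 - p - 2) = (p - 3)*(p + 1)*(p - 2)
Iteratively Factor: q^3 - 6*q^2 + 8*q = (q)*(q^2 - 6*q + 8) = q*(q - 2)*(q - 4)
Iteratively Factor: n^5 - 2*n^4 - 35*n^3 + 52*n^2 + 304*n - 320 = (n - 5)*(n^4 + 3*n^3 - 20*n^2 - 48*n + 64) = (n - 5)*(n + 4)*(n^3 - n^2 - 16*n + 16) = (n - 5)*(n + 4)^2*(n^2 - 5*n + 4) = (n - 5)*(n - 4)*(n + 4)^2*(n - 1)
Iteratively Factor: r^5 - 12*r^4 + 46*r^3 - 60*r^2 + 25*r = (r - 1)*(r^4 - 11*r^3 + 35*r^2 - 25*r) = (r - 5)*(r - 1)*(r^3 - 6*r^2 + 5*r) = (r - 5)*(r - 1)^2*(r^2 - 5*r) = r*(r - 5)*(r - 1)^2*(r - 5)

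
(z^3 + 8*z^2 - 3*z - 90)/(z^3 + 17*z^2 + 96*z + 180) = (z - 3)/(z + 6)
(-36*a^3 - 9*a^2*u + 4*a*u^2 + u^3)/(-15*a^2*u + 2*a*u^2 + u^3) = (12*a^2 + 7*a*u + u^2)/(u*(5*a + u))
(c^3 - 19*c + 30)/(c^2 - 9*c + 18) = (c^2 + 3*c - 10)/(c - 6)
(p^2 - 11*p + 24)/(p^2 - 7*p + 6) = (p^2 - 11*p + 24)/(p^2 - 7*p + 6)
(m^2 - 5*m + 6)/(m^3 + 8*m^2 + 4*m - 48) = (m - 3)/(m^2 + 10*m + 24)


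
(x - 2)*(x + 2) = x^2 - 4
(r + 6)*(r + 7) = r^2 + 13*r + 42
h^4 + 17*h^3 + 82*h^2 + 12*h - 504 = (h - 2)*(h + 6)^2*(h + 7)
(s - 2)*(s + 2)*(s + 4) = s^3 + 4*s^2 - 4*s - 16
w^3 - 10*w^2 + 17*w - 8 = (w - 8)*(w - 1)^2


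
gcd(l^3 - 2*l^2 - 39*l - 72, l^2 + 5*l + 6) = l + 3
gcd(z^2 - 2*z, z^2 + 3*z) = z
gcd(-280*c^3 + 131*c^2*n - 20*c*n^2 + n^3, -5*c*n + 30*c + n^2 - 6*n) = 5*c - n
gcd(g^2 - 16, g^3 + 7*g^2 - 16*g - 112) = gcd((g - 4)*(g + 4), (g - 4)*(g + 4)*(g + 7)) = g^2 - 16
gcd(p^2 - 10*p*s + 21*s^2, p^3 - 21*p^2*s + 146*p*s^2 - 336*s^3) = p - 7*s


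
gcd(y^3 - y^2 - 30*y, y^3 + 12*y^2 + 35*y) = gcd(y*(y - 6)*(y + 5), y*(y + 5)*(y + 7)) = y^2 + 5*y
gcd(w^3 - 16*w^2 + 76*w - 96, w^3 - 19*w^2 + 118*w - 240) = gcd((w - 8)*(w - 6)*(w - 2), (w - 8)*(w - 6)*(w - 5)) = w^2 - 14*w + 48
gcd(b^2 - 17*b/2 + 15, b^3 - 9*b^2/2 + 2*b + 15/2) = b - 5/2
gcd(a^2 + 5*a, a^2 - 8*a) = a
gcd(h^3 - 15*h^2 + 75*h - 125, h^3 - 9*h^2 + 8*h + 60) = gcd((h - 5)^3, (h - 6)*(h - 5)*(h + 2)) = h - 5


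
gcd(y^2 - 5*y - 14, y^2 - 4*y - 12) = y + 2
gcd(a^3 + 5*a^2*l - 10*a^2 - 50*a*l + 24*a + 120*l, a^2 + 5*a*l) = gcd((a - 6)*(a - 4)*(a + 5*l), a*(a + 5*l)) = a + 5*l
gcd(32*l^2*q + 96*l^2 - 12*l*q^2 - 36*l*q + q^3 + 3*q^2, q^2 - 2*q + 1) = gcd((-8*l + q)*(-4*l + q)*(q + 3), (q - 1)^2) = 1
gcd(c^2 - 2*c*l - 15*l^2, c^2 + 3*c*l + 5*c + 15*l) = c + 3*l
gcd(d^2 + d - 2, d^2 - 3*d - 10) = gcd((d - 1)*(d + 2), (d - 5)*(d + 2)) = d + 2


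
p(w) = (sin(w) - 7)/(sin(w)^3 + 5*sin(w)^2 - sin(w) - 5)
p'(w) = (sin(w) - 7)*(-3*sin(w)^2*cos(w) - 10*sin(w)*cos(w) + cos(w))/(sin(w)^3 + 5*sin(w)^2 - sin(w) - 5)^2 + cos(w)/(sin(w)^3 + 5*sin(w)^2 - sin(w) - 5) = (-2*sin(w)^3 + 16*sin(w)^2 + 70*sin(w) - 12)/((sin(w) + 5)^2*cos(w)^3)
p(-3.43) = 1.38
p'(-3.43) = -0.37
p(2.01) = 5.71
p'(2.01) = -23.49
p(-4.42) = 12.21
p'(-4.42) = -79.94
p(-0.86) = 4.30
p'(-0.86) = -11.00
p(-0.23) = 1.60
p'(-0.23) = -1.29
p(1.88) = 10.97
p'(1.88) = -67.58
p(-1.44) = 117.20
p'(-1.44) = -1787.59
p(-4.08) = 3.05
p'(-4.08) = -7.73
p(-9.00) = 1.95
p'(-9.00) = 2.39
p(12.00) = 2.37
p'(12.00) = -3.73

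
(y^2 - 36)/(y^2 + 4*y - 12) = (y - 6)/(y - 2)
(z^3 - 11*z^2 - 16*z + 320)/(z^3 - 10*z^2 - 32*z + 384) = (z + 5)/(z + 6)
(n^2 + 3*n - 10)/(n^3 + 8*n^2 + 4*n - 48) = (n + 5)/(n^2 + 10*n + 24)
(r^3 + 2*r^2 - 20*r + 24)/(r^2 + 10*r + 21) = (r^3 + 2*r^2 - 20*r + 24)/(r^2 + 10*r + 21)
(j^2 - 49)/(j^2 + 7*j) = (j - 7)/j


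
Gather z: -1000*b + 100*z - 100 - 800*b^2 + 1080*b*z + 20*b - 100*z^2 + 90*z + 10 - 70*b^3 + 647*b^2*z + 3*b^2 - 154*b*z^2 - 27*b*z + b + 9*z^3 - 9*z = -70*b^3 - 797*b^2 - 979*b + 9*z^3 + z^2*(-154*b - 100) + z*(647*b^2 + 1053*b + 181) - 90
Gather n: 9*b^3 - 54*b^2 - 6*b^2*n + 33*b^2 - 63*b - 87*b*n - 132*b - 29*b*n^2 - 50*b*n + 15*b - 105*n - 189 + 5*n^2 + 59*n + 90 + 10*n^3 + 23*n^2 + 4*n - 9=9*b^3 - 21*b^2 - 180*b + 10*n^3 + n^2*(28 - 29*b) + n*(-6*b^2 - 137*b - 42) - 108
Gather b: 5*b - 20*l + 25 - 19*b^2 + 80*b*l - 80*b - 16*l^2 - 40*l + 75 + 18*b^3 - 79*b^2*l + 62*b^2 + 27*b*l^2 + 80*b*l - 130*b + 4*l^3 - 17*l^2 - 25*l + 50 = 18*b^3 + b^2*(43 - 79*l) + b*(27*l^2 + 160*l - 205) + 4*l^3 - 33*l^2 - 85*l + 150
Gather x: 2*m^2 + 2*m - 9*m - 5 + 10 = 2*m^2 - 7*m + 5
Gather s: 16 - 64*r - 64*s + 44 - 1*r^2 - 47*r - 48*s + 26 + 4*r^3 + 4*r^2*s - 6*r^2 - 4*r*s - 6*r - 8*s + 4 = 4*r^3 - 7*r^2 - 117*r + s*(4*r^2 - 4*r - 120) + 90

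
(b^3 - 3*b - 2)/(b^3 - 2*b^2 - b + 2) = (b + 1)/(b - 1)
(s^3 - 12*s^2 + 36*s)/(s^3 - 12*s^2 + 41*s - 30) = s*(s - 6)/(s^2 - 6*s + 5)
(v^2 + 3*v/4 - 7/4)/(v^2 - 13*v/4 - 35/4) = (v - 1)/(v - 5)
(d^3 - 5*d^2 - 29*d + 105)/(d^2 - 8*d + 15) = (d^2 - 2*d - 35)/(d - 5)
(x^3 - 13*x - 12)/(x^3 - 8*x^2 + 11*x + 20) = (x + 3)/(x - 5)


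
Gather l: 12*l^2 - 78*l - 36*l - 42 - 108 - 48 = 12*l^2 - 114*l - 198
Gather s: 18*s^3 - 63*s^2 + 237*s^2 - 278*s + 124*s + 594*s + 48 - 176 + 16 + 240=18*s^3 + 174*s^2 + 440*s + 128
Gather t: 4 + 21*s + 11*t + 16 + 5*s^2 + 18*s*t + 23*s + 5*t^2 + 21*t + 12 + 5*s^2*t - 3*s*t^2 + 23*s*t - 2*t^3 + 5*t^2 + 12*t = 5*s^2 + 44*s - 2*t^3 + t^2*(10 - 3*s) + t*(5*s^2 + 41*s + 44) + 32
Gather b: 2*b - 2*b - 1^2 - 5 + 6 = 0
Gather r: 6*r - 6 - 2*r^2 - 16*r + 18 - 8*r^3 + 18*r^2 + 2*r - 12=-8*r^3 + 16*r^2 - 8*r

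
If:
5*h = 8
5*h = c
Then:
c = 8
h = 8/5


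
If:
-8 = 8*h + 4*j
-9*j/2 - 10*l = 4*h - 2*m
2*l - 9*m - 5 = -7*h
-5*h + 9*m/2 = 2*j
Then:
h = -100/137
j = -74/137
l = 89/274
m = -144/137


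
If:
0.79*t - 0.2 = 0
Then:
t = 0.25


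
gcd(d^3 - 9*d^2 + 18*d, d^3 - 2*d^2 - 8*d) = d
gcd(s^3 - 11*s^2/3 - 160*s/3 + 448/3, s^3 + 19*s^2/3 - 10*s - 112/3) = s^2 + 13*s/3 - 56/3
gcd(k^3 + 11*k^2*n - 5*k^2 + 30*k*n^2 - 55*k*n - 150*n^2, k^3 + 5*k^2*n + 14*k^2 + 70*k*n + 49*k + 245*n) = k + 5*n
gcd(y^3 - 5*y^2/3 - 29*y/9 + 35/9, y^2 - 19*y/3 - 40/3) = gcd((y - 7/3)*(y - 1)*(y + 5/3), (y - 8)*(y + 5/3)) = y + 5/3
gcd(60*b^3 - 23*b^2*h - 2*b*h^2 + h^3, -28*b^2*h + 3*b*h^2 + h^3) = 4*b - h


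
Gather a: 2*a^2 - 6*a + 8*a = 2*a^2 + 2*a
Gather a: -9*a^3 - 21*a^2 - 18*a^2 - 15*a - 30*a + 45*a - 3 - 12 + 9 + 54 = -9*a^3 - 39*a^2 + 48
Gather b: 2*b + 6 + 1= 2*b + 7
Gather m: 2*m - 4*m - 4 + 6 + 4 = 6 - 2*m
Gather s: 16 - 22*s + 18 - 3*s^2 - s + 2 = -3*s^2 - 23*s + 36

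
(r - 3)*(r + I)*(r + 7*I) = r^3 - 3*r^2 + 8*I*r^2 - 7*r - 24*I*r + 21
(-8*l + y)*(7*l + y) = -56*l^2 - l*y + y^2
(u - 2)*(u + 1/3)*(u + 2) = u^3 + u^2/3 - 4*u - 4/3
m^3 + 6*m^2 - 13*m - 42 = (m - 3)*(m + 2)*(m + 7)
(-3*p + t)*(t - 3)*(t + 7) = -3*p*t^2 - 12*p*t + 63*p + t^3 + 4*t^2 - 21*t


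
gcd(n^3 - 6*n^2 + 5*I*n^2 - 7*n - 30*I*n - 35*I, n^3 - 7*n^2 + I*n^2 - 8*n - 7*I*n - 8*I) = n + 1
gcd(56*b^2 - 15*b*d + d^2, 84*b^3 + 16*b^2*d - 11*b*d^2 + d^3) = 7*b - d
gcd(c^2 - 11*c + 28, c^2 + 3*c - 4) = 1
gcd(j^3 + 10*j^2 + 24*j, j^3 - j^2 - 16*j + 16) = j + 4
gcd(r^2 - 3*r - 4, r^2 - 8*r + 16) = r - 4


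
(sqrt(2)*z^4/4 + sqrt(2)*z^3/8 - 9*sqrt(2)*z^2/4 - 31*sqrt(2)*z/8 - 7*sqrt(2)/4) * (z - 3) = sqrt(2)*z^5/4 - 5*sqrt(2)*z^4/8 - 21*sqrt(2)*z^3/8 + 23*sqrt(2)*z^2/8 + 79*sqrt(2)*z/8 + 21*sqrt(2)/4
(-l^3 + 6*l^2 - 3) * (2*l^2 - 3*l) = -2*l^5 + 15*l^4 - 18*l^3 - 6*l^2 + 9*l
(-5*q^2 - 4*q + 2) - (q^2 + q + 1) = -6*q^2 - 5*q + 1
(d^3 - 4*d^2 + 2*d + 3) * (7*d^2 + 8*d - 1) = 7*d^5 - 20*d^4 - 19*d^3 + 41*d^2 + 22*d - 3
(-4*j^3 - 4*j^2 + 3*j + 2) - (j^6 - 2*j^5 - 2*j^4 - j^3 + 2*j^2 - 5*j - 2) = -j^6 + 2*j^5 + 2*j^4 - 3*j^3 - 6*j^2 + 8*j + 4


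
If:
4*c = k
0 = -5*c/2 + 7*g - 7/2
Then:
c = k/4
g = 5*k/56 + 1/2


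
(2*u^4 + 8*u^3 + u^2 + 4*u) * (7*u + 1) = 14*u^5 + 58*u^4 + 15*u^3 + 29*u^2 + 4*u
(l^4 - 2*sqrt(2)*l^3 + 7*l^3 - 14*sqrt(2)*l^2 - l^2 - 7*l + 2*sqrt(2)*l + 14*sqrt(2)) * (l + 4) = l^5 - 2*sqrt(2)*l^4 + 11*l^4 - 22*sqrt(2)*l^3 + 27*l^3 - 54*sqrt(2)*l^2 - 11*l^2 - 28*l + 22*sqrt(2)*l + 56*sqrt(2)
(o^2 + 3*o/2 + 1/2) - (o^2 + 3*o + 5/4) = -3*o/2 - 3/4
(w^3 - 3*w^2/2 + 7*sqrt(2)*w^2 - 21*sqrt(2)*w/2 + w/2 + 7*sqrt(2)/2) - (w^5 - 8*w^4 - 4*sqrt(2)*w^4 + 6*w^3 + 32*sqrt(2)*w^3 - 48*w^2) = -w^5 + 4*sqrt(2)*w^4 + 8*w^4 - 32*sqrt(2)*w^3 - 5*w^3 + 7*sqrt(2)*w^2 + 93*w^2/2 - 21*sqrt(2)*w/2 + w/2 + 7*sqrt(2)/2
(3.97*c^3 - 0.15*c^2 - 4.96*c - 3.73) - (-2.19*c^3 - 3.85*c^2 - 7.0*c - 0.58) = 6.16*c^3 + 3.7*c^2 + 2.04*c - 3.15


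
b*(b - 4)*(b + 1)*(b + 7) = b^4 + 4*b^3 - 25*b^2 - 28*b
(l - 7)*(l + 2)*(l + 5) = l^3 - 39*l - 70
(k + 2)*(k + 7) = k^2 + 9*k + 14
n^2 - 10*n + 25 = (n - 5)^2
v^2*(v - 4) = v^3 - 4*v^2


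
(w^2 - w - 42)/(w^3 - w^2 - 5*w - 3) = (-w^2 + w + 42)/(-w^3 + w^2 + 5*w + 3)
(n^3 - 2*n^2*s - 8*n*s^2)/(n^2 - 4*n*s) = n + 2*s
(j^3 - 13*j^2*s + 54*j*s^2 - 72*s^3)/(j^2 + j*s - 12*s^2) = (j^2 - 10*j*s + 24*s^2)/(j + 4*s)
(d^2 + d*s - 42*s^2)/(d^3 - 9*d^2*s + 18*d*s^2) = (-d - 7*s)/(d*(-d + 3*s))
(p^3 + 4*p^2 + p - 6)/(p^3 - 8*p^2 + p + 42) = (p^2 + 2*p - 3)/(p^2 - 10*p + 21)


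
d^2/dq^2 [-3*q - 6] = 0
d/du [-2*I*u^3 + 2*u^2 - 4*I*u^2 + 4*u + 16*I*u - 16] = -6*I*u^2 + u*(4 - 8*I) + 4 + 16*I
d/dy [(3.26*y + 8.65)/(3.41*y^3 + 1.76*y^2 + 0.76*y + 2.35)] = (-22.2332*y^3 - 94.2271*y^2 - 30.448*y + 1.087)/(11.6281*y^6 + 12.0032*y^5 + 8.2808*y^4 + 18.7022*y^3 + 8.8496*y^2 + 3.572*y + 5.5225)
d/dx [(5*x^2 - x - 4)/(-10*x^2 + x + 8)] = (-5*x^2 - 4)/(100*x^4 - 20*x^3 - 159*x^2 + 16*x + 64)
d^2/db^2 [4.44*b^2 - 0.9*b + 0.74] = 8.88000000000000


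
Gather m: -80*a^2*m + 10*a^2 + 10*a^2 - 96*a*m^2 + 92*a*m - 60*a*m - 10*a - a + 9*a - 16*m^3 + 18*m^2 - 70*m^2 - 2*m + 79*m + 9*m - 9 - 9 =20*a^2 - 2*a - 16*m^3 + m^2*(-96*a - 52) + m*(-80*a^2 + 32*a + 86) - 18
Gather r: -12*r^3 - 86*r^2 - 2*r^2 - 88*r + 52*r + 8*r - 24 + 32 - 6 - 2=-12*r^3 - 88*r^2 - 28*r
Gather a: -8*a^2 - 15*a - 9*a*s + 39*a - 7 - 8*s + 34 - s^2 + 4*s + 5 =-8*a^2 + a*(24 - 9*s) - s^2 - 4*s + 32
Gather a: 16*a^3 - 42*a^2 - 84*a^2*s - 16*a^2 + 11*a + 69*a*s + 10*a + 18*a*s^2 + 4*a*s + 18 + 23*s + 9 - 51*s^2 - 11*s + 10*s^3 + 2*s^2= 16*a^3 + a^2*(-84*s - 58) + a*(18*s^2 + 73*s + 21) + 10*s^3 - 49*s^2 + 12*s + 27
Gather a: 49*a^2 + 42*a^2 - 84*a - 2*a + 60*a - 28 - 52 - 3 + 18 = 91*a^2 - 26*a - 65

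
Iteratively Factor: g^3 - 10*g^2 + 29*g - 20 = (g - 4)*(g^2 - 6*g + 5) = (g - 4)*(g - 1)*(g - 5)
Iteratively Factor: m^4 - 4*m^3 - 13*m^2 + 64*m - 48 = (m + 4)*(m^3 - 8*m^2 + 19*m - 12) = (m - 1)*(m + 4)*(m^2 - 7*m + 12) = (m - 3)*(m - 1)*(m + 4)*(m - 4)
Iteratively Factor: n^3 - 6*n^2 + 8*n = (n - 4)*(n^2 - 2*n) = (n - 4)*(n - 2)*(n)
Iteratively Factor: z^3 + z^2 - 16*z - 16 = (z + 1)*(z^2 - 16) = (z + 1)*(z + 4)*(z - 4)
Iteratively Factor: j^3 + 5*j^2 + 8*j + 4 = (j + 2)*(j^2 + 3*j + 2) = (j + 1)*(j + 2)*(j + 2)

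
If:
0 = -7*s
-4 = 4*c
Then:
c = -1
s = 0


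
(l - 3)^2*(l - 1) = l^3 - 7*l^2 + 15*l - 9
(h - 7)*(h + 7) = h^2 - 49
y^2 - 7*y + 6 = (y - 6)*(y - 1)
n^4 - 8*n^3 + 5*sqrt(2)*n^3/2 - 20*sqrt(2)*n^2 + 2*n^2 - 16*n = n*(n - 8)*(n + sqrt(2)/2)*(n + 2*sqrt(2))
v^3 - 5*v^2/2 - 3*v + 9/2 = (v - 3)*(v - 1)*(v + 3/2)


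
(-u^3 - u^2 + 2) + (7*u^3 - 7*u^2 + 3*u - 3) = 6*u^3 - 8*u^2 + 3*u - 1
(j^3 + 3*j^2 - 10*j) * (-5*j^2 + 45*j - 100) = -5*j^5 + 30*j^4 + 85*j^3 - 750*j^2 + 1000*j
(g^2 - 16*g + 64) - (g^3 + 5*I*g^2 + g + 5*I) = -g^3 + g^2 - 5*I*g^2 - 17*g + 64 - 5*I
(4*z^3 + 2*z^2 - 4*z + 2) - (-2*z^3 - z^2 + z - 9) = 6*z^3 + 3*z^2 - 5*z + 11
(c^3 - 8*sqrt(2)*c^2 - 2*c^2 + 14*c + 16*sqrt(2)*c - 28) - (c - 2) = c^3 - 8*sqrt(2)*c^2 - 2*c^2 + 13*c + 16*sqrt(2)*c - 26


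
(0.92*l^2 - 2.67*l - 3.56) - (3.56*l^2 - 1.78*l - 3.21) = -2.64*l^2 - 0.89*l - 0.35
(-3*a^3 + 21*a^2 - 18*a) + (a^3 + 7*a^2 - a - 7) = -2*a^3 + 28*a^2 - 19*a - 7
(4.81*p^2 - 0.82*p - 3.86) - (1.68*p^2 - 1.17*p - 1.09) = 3.13*p^2 + 0.35*p - 2.77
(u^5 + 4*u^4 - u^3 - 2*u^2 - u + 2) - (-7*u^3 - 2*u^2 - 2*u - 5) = u^5 + 4*u^4 + 6*u^3 + u + 7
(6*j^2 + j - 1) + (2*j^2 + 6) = 8*j^2 + j + 5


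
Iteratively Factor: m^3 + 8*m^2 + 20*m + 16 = (m + 2)*(m^2 + 6*m + 8) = (m + 2)^2*(m + 4)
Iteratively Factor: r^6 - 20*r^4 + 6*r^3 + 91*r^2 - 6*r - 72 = (r + 4)*(r^5 - 4*r^4 - 4*r^3 + 22*r^2 + 3*r - 18) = (r - 3)*(r + 4)*(r^4 - r^3 - 7*r^2 + r + 6) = (r - 3)^2*(r + 4)*(r^3 + 2*r^2 - r - 2) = (r - 3)^2*(r - 1)*(r + 4)*(r^2 + 3*r + 2) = (r - 3)^2*(r - 1)*(r + 2)*(r + 4)*(r + 1)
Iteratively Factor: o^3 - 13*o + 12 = (o - 1)*(o^2 + o - 12) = (o - 1)*(o + 4)*(o - 3)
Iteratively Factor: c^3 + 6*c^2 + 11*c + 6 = (c + 2)*(c^2 + 4*c + 3) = (c + 1)*(c + 2)*(c + 3)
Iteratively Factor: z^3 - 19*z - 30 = (z + 3)*(z^2 - 3*z - 10) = (z + 2)*(z + 3)*(z - 5)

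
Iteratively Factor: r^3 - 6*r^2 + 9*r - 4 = (r - 1)*(r^2 - 5*r + 4) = (r - 4)*(r - 1)*(r - 1)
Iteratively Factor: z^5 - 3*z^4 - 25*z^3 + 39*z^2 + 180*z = (z + 3)*(z^4 - 6*z^3 - 7*z^2 + 60*z) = (z - 4)*(z + 3)*(z^3 - 2*z^2 - 15*z) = z*(z - 4)*(z + 3)*(z^2 - 2*z - 15) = z*(z - 4)*(z + 3)^2*(z - 5)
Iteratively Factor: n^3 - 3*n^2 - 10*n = (n - 5)*(n^2 + 2*n) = (n - 5)*(n + 2)*(n)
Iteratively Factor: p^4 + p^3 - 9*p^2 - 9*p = (p - 3)*(p^3 + 4*p^2 + 3*p) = (p - 3)*(p + 1)*(p^2 + 3*p) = (p - 3)*(p + 1)*(p + 3)*(p)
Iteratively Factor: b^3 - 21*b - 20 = (b + 1)*(b^2 - b - 20) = (b - 5)*(b + 1)*(b + 4)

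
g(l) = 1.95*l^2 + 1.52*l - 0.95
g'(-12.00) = -45.28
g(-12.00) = 261.61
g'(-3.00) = -10.18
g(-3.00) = 12.04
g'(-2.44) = -8.00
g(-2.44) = 6.95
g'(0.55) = 3.66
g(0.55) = 0.48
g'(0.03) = 1.64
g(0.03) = -0.90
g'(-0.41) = -0.08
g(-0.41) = -1.25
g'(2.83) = 12.56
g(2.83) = 18.97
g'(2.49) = 11.23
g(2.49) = 14.92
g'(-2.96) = -10.02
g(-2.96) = 11.64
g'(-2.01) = -6.32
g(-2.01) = 3.87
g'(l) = 3.9*l + 1.52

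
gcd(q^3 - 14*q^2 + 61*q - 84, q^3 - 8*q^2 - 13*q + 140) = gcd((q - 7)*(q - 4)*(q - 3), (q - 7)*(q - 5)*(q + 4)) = q - 7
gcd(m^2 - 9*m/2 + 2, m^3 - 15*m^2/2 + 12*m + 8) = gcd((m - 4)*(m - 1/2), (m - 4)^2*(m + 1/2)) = m - 4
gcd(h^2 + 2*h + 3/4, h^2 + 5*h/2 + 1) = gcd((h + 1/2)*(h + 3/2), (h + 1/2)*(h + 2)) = h + 1/2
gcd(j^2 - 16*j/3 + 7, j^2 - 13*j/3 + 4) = j - 3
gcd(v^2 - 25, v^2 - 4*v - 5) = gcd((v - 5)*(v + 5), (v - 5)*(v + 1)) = v - 5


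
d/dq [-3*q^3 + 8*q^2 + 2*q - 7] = -9*q^2 + 16*q + 2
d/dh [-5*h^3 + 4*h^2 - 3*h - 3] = -15*h^2 + 8*h - 3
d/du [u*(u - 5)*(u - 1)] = 3*u^2 - 12*u + 5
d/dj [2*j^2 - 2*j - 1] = 4*j - 2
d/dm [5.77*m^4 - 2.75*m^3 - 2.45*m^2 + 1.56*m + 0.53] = 23.08*m^3 - 8.25*m^2 - 4.9*m + 1.56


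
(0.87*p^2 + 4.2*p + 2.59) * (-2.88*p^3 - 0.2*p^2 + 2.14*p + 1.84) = -2.5056*p^5 - 12.27*p^4 - 6.4374*p^3 + 10.0708*p^2 + 13.2706*p + 4.7656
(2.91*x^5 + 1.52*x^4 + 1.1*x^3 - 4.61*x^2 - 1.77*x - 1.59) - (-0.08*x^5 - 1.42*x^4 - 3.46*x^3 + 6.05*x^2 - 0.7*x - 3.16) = 2.99*x^5 + 2.94*x^4 + 4.56*x^3 - 10.66*x^2 - 1.07*x + 1.57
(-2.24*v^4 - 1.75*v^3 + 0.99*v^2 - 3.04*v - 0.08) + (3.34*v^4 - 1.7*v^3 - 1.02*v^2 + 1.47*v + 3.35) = 1.1*v^4 - 3.45*v^3 - 0.03*v^2 - 1.57*v + 3.27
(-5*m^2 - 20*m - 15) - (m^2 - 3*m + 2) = -6*m^2 - 17*m - 17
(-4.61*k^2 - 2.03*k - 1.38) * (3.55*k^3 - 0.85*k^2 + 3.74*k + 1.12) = -16.3655*k^5 - 3.288*k^4 - 20.4149*k^3 - 11.5824*k^2 - 7.4348*k - 1.5456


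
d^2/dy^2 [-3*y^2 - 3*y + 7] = -6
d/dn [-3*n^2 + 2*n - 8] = 2 - 6*n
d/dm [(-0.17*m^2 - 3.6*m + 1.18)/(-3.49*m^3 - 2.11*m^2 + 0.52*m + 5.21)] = (-0.5933*m^4 - 25.128*m^3 + 4.6702*m^2 + 3.2082*m - 19.3696)/(12.1801*m^6 + 14.7278*m^5 + 0.822499999999999*m^4 - 38.5602*m^3 - 21.7158*m^2 + 5.4184*m + 27.1441)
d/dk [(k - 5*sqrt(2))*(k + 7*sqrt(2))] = 2*k + 2*sqrt(2)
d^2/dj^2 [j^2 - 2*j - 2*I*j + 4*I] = 2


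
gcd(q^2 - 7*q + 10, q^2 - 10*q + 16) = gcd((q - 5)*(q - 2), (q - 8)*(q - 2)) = q - 2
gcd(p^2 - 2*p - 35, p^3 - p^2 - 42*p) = p - 7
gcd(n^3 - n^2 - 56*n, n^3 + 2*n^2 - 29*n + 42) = n + 7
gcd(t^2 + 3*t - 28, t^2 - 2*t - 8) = t - 4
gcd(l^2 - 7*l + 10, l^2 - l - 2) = l - 2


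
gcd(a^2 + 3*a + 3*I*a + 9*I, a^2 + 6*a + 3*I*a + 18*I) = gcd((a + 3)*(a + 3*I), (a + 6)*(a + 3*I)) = a + 3*I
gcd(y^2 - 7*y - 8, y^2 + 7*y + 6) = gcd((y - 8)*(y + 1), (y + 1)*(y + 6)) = y + 1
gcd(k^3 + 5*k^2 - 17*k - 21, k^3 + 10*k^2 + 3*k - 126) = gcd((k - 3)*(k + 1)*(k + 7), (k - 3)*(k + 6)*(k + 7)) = k^2 + 4*k - 21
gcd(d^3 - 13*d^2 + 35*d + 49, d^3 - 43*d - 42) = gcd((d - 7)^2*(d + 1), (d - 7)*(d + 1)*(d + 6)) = d^2 - 6*d - 7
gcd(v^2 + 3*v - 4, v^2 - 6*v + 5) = v - 1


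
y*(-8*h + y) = -8*h*y + y^2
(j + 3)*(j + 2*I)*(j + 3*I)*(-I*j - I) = -I*j^4 + 5*j^3 - 4*I*j^3 + 20*j^2 + 3*I*j^2 + 15*j + 24*I*j + 18*I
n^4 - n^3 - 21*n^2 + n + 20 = (n - 5)*(n - 1)*(n + 1)*(n + 4)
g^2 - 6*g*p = g*(g - 6*p)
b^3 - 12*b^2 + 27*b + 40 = (b - 8)*(b - 5)*(b + 1)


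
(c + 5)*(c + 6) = c^2 + 11*c + 30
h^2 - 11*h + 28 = (h - 7)*(h - 4)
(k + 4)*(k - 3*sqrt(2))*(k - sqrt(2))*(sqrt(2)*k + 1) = sqrt(2)*k^4 - 7*k^3 + 4*sqrt(2)*k^3 - 28*k^2 + 2*sqrt(2)*k^2 + 6*k + 8*sqrt(2)*k + 24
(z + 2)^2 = z^2 + 4*z + 4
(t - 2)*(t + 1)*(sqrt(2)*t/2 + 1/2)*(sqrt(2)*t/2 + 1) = t^4/2 - t^3/2 + 3*sqrt(2)*t^3/4 - 3*sqrt(2)*t^2/4 - t^2/2 - 3*sqrt(2)*t/2 - t/2 - 1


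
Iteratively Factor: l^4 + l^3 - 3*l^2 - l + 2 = (l + 2)*(l^3 - l^2 - l + 1) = (l + 1)*(l + 2)*(l^2 - 2*l + 1) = (l - 1)*(l + 1)*(l + 2)*(l - 1)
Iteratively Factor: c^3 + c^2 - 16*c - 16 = (c - 4)*(c^2 + 5*c + 4) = (c - 4)*(c + 1)*(c + 4)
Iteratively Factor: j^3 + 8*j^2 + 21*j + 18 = (j + 3)*(j^2 + 5*j + 6) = (j + 3)^2*(j + 2)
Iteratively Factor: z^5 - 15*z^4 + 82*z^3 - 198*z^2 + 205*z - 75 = (z - 3)*(z^4 - 12*z^3 + 46*z^2 - 60*z + 25) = (z - 5)*(z - 3)*(z^3 - 7*z^2 + 11*z - 5) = (z - 5)*(z - 3)*(z - 1)*(z^2 - 6*z + 5) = (z - 5)*(z - 3)*(z - 1)^2*(z - 5)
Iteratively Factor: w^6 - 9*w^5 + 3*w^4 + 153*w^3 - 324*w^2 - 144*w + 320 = (w - 4)*(w^5 - 5*w^4 - 17*w^3 + 85*w^2 + 16*w - 80) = (w - 4)*(w + 4)*(w^4 - 9*w^3 + 19*w^2 + 9*w - 20) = (w - 4)^2*(w + 4)*(w^3 - 5*w^2 - w + 5) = (w - 4)^2*(w + 1)*(w + 4)*(w^2 - 6*w + 5) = (w - 4)^2*(w - 1)*(w + 1)*(w + 4)*(w - 5)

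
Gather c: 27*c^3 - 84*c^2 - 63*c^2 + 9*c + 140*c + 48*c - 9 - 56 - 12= 27*c^3 - 147*c^2 + 197*c - 77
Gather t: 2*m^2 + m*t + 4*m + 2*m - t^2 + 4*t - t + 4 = 2*m^2 + 6*m - t^2 + t*(m + 3) + 4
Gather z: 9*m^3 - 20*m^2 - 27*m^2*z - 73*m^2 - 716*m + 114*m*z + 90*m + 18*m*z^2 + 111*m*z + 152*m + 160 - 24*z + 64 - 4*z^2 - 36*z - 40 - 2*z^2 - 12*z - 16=9*m^3 - 93*m^2 - 474*m + z^2*(18*m - 6) + z*(-27*m^2 + 225*m - 72) + 168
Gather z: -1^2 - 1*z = -z - 1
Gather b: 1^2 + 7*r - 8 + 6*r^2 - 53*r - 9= 6*r^2 - 46*r - 16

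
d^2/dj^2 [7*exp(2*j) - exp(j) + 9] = (28*exp(j) - 1)*exp(j)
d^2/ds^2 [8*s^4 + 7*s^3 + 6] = 6*s*(16*s + 7)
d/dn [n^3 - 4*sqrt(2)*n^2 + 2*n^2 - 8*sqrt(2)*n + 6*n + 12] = 3*n^2 - 8*sqrt(2)*n + 4*n - 8*sqrt(2) + 6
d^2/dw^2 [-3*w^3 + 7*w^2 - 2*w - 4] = 14 - 18*w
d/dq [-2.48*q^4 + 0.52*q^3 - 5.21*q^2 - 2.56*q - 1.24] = -9.92*q^3 + 1.56*q^2 - 10.42*q - 2.56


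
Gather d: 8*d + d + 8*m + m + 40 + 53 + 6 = 9*d + 9*m + 99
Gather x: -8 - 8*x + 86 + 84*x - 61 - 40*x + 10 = 36*x + 27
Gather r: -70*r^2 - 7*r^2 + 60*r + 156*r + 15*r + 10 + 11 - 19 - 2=-77*r^2 + 231*r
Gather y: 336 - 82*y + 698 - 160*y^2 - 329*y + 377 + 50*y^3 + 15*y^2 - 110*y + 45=50*y^3 - 145*y^2 - 521*y + 1456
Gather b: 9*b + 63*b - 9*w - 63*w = 72*b - 72*w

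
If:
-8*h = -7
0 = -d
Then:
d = 0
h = 7/8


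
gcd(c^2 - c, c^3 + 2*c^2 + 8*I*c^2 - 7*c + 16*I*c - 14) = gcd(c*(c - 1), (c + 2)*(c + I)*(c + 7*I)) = 1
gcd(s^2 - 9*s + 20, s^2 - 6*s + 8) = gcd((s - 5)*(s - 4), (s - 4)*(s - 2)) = s - 4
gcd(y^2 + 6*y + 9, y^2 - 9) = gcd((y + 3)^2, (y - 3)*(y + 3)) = y + 3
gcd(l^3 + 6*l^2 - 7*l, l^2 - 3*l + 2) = l - 1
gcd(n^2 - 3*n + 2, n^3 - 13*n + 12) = n - 1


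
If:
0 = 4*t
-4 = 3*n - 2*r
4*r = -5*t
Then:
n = -4/3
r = 0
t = 0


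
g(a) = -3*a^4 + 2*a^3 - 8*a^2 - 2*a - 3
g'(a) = -12*a^3 + 6*a^2 - 16*a - 2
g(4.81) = -1580.98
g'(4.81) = -1275.56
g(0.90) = -11.79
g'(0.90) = -20.29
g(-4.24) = -1260.37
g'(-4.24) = 1088.41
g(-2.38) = -166.77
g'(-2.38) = 231.84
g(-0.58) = -5.26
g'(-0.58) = 11.64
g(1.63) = -40.03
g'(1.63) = -64.11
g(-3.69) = -761.23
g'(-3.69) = 741.66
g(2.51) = -145.87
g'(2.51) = -194.12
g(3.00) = -270.00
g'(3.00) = -320.00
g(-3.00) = -366.00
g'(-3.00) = 424.00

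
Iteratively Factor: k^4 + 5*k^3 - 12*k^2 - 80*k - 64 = (k + 1)*(k^3 + 4*k^2 - 16*k - 64) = (k + 1)*(k + 4)*(k^2 - 16) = (k + 1)*(k + 4)^2*(k - 4)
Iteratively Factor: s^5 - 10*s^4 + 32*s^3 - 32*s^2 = (s)*(s^4 - 10*s^3 + 32*s^2 - 32*s) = s*(s - 2)*(s^3 - 8*s^2 + 16*s) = s*(s - 4)*(s - 2)*(s^2 - 4*s) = s*(s - 4)^2*(s - 2)*(s)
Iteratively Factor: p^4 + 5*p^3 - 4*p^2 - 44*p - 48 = (p + 2)*(p^3 + 3*p^2 - 10*p - 24) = (p + 2)*(p + 4)*(p^2 - p - 6) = (p + 2)^2*(p + 4)*(p - 3)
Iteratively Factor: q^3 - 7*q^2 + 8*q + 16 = (q - 4)*(q^2 - 3*q - 4) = (q - 4)*(q + 1)*(q - 4)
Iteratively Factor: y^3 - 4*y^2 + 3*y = (y)*(y^2 - 4*y + 3) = y*(y - 3)*(y - 1)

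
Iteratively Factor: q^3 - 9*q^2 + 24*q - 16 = (q - 1)*(q^2 - 8*q + 16) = (q - 4)*(q - 1)*(q - 4)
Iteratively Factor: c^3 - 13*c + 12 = (c - 1)*(c^2 + c - 12) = (c - 3)*(c - 1)*(c + 4)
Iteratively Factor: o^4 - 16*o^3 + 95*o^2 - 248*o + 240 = (o - 4)*(o^3 - 12*o^2 + 47*o - 60) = (o - 5)*(o - 4)*(o^2 - 7*o + 12) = (o - 5)*(o - 4)*(o - 3)*(o - 4)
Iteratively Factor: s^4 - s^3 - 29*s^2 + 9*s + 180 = (s - 3)*(s^3 + 2*s^2 - 23*s - 60) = (s - 5)*(s - 3)*(s^2 + 7*s + 12) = (s - 5)*(s - 3)*(s + 4)*(s + 3)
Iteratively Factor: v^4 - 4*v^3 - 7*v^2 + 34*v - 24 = (v - 2)*(v^3 - 2*v^2 - 11*v + 12) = (v - 2)*(v - 1)*(v^2 - v - 12) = (v - 4)*(v - 2)*(v - 1)*(v + 3)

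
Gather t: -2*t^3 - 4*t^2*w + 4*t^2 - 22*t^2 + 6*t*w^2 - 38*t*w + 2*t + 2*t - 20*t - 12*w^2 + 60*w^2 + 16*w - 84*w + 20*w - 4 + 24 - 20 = -2*t^3 + t^2*(-4*w - 18) + t*(6*w^2 - 38*w - 16) + 48*w^2 - 48*w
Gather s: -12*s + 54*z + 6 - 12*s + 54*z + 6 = -24*s + 108*z + 12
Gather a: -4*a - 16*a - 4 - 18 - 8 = -20*a - 30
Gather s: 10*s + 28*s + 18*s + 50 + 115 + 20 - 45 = 56*s + 140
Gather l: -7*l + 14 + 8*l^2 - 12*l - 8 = 8*l^2 - 19*l + 6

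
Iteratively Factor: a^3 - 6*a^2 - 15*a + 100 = (a - 5)*(a^2 - a - 20) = (a - 5)^2*(a + 4)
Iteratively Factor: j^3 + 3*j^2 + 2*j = (j + 2)*(j^2 + j) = j*(j + 2)*(j + 1)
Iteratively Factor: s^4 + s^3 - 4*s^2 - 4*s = (s + 1)*(s^3 - 4*s) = (s + 1)*(s + 2)*(s^2 - 2*s) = s*(s + 1)*(s + 2)*(s - 2)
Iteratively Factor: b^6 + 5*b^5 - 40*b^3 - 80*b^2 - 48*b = (b)*(b^5 + 5*b^4 - 40*b^2 - 80*b - 48) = b*(b + 2)*(b^4 + 3*b^3 - 6*b^2 - 28*b - 24) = b*(b + 2)^2*(b^3 + b^2 - 8*b - 12) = b*(b + 2)^3*(b^2 - b - 6) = b*(b - 3)*(b + 2)^3*(b + 2)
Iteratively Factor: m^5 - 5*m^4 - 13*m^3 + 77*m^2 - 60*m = (m - 1)*(m^4 - 4*m^3 - 17*m^2 + 60*m) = (m - 1)*(m + 4)*(m^3 - 8*m^2 + 15*m) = (m - 5)*(m - 1)*(m + 4)*(m^2 - 3*m) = (m - 5)*(m - 3)*(m - 1)*(m + 4)*(m)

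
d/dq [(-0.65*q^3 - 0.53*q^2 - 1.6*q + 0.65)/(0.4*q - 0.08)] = (-0.52*q^3 - 0.056*q^2 + 0.0848*q - 0.132)/(0.16*q^2 - 0.064*q + 0.0064)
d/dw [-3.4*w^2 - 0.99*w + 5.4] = -6.8*w - 0.99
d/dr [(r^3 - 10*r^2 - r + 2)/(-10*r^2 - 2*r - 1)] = (-10*r^4 - 4*r^3 + 7*r^2 + 60*r + 5)/(100*r^4 + 40*r^3 + 24*r^2 + 4*r + 1)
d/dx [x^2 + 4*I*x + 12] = 2*x + 4*I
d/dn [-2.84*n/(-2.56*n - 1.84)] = (13.377536*n + 9.615104)/(2.56*n + 1.84)^3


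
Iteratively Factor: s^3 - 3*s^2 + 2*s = (s - 1)*(s^2 - 2*s) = s*(s - 1)*(s - 2)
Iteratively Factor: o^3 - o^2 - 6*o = (o)*(o^2 - o - 6) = o*(o + 2)*(o - 3)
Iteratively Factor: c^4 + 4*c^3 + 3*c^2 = (c)*(c^3 + 4*c^2 + 3*c) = c*(c + 1)*(c^2 + 3*c) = c*(c + 1)*(c + 3)*(c)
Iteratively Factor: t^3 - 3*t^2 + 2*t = (t - 1)*(t^2 - 2*t) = (t - 2)*(t - 1)*(t)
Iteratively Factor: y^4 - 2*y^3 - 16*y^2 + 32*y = (y + 4)*(y^3 - 6*y^2 + 8*y) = (y - 2)*(y + 4)*(y^2 - 4*y) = y*(y - 2)*(y + 4)*(y - 4)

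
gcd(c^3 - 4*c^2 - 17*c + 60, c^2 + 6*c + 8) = c + 4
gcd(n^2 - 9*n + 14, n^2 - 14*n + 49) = n - 7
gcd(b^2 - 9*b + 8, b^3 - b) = b - 1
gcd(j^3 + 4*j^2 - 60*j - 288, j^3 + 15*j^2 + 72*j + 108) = j^2 + 12*j + 36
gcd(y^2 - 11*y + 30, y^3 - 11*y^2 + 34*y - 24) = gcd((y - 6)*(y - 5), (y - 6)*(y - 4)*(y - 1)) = y - 6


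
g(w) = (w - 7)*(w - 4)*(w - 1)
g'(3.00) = -6.00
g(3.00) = 8.00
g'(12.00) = 183.00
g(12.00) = 440.00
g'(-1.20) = 72.12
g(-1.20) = -93.81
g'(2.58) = -2.95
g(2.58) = 9.92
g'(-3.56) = 162.46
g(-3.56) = -364.04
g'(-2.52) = 118.53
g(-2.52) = -218.49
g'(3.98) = -9.00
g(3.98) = 0.18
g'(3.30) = -7.53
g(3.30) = 5.96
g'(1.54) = 9.15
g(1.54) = 7.25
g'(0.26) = 32.96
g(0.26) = -18.65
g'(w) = (w - 7)*(w - 4) + (w - 7)*(w - 1) + (w - 4)*(w - 1) = 3*w^2 - 24*w + 39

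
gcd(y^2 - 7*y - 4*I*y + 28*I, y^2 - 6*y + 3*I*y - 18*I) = 1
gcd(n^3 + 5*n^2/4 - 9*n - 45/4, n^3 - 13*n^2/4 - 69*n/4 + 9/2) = n + 3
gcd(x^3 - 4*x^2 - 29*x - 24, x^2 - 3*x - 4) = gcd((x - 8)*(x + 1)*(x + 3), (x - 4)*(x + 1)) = x + 1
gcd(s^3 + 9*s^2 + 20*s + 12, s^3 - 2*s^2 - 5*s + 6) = s + 2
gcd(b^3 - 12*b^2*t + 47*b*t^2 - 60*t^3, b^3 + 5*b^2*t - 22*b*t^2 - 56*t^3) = -b + 4*t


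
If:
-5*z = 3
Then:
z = -3/5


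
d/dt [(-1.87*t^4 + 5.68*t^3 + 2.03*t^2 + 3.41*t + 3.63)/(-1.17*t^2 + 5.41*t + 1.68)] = (4.3758*t^5 - 36.9957*t^4 + 48.8912*t^3 + 43.5992*t^2 + 15.315*t - 13.9095)/(1.3689*t^4 - 12.6594*t^3 + 25.3369*t^2 + 18.1776*t + 2.8224)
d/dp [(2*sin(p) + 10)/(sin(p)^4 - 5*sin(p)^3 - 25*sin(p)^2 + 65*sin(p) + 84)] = 2*(-3*sin(p)^4 - 10*sin(p)^3 + 100*sin(p)^2 + 250*sin(p) - 241)*cos(p)/(sin(p)^4 - 5*sin(p)^3 - 25*sin(p)^2 + 65*sin(p) + 84)^2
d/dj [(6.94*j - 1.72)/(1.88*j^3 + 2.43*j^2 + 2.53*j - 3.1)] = (-26.0944*j^3 - 7.1634*j^2 + 8.3592*j - 17.1624)/(3.5344*j^6 + 9.1368*j^5 + 15.4177*j^4 + 0.639800000000001*j^3 - 8.6651*j^2 - 15.686*j + 9.61)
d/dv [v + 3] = 1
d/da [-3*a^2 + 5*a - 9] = 5 - 6*a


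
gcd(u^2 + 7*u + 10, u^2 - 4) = u + 2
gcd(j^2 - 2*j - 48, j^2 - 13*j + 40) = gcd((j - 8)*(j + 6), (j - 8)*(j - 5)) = j - 8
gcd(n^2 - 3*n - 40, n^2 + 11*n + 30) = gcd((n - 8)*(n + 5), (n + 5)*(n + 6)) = n + 5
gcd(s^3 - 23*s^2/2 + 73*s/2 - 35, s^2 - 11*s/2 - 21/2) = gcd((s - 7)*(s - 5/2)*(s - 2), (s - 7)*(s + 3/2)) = s - 7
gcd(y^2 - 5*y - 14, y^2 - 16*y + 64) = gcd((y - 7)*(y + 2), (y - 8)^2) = 1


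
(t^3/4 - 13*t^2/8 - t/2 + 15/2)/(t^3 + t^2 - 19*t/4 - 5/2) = (2*t^3 - 13*t^2 - 4*t + 60)/(2*(4*t^3 + 4*t^2 - 19*t - 10))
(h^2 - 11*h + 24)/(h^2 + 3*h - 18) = (h - 8)/(h + 6)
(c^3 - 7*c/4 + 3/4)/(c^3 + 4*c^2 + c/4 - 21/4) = (2*c - 1)/(2*c + 7)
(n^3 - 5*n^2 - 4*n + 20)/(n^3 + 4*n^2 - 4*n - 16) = (n - 5)/(n + 4)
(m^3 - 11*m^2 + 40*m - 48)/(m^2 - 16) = (m^2 - 7*m + 12)/(m + 4)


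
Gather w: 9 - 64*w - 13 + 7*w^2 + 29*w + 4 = 7*w^2 - 35*w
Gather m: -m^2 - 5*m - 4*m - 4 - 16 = -m^2 - 9*m - 20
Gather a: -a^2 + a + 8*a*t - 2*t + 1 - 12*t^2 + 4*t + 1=-a^2 + a*(8*t + 1) - 12*t^2 + 2*t + 2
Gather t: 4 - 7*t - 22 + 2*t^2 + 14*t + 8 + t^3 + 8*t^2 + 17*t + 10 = t^3 + 10*t^2 + 24*t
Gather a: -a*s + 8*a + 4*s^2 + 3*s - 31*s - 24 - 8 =a*(8 - s) + 4*s^2 - 28*s - 32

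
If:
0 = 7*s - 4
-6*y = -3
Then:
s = 4/7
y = 1/2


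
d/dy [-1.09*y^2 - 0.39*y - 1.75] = -2.18*y - 0.39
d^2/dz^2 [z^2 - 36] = 2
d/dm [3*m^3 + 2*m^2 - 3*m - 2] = 9*m^2 + 4*m - 3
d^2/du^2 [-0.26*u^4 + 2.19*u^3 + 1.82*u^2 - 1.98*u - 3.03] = -3.12*u^2 + 13.14*u + 3.64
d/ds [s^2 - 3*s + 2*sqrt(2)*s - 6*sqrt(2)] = 2*s - 3 + 2*sqrt(2)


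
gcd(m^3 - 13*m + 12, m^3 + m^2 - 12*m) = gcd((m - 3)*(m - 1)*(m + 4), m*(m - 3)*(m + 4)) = m^2 + m - 12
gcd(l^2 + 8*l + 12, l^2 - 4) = l + 2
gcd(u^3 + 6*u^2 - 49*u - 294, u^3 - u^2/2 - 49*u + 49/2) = u^2 - 49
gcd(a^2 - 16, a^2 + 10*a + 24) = a + 4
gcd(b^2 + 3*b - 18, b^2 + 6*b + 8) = 1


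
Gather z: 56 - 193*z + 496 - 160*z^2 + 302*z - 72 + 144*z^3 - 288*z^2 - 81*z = 144*z^3 - 448*z^2 + 28*z + 480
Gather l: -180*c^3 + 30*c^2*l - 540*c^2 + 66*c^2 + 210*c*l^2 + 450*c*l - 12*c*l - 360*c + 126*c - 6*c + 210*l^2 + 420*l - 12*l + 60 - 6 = -180*c^3 - 474*c^2 - 240*c + l^2*(210*c + 210) + l*(30*c^2 + 438*c + 408) + 54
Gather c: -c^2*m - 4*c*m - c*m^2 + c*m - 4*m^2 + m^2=-c^2*m + c*(-m^2 - 3*m) - 3*m^2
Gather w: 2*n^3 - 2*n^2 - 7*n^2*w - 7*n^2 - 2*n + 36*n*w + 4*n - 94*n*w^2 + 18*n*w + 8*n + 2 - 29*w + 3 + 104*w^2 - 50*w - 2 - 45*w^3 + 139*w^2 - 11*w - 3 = 2*n^3 - 9*n^2 + 10*n - 45*w^3 + w^2*(243 - 94*n) + w*(-7*n^2 + 54*n - 90)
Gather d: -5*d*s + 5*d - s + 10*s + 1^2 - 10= d*(5 - 5*s) + 9*s - 9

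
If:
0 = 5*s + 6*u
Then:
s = -6*u/5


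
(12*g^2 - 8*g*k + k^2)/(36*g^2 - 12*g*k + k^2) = (2*g - k)/(6*g - k)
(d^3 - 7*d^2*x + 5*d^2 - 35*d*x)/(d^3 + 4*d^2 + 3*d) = (d^2 - 7*d*x + 5*d - 35*x)/(d^2 + 4*d + 3)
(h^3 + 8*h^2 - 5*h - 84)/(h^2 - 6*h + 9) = (h^2 + 11*h + 28)/(h - 3)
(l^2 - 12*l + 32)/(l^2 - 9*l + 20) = (l - 8)/(l - 5)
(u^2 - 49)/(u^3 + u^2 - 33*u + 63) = (u - 7)/(u^2 - 6*u + 9)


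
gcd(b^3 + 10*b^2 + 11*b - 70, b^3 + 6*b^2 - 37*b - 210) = b^2 + 12*b + 35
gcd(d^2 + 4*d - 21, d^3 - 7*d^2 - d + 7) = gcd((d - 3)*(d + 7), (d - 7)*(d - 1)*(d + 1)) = 1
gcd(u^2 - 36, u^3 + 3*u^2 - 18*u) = u + 6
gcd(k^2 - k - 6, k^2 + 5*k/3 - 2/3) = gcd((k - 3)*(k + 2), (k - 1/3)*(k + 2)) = k + 2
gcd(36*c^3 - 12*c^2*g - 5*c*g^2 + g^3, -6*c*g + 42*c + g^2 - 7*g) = 6*c - g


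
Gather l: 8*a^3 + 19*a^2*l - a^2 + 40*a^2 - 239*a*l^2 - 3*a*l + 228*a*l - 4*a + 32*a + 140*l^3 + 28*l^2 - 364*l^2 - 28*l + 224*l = 8*a^3 + 39*a^2 + 28*a + 140*l^3 + l^2*(-239*a - 336) + l*(19*a^2 + 225*a + 196)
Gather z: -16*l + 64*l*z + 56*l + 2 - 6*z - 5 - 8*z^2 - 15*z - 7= 40*l - 8*z^2 + z*(64*l - 21) - 10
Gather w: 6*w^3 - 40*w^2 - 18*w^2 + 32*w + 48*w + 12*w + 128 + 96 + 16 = 6*w^3 - 58*w^2 + 92*w + 240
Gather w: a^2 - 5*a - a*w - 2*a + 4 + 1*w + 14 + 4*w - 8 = a^2 - 7*a + w*(5 - a) + 10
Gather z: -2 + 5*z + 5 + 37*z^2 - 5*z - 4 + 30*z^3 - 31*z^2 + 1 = 30*z^3 + 6*z^2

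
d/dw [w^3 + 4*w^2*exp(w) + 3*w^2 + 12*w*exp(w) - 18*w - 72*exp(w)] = 4*w^2*exp(w) + 3*w^2 + 20*w*exp(w) + 6*w - 60*exp(w) - 18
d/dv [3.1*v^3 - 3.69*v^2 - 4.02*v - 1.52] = 9.3*v^2 - 7.38*v - 4.02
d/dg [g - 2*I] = 1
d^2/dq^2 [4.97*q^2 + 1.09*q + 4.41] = 9.94000000000000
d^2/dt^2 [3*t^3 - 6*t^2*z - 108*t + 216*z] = 18*t - 12*z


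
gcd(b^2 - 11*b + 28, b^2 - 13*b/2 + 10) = b - 4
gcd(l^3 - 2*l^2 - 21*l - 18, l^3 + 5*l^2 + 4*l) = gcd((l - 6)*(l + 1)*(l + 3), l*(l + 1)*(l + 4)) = l + 1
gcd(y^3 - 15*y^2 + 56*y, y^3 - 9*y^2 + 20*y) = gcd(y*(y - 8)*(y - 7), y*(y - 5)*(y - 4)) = y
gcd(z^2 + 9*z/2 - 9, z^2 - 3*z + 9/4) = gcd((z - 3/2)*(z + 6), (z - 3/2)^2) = z - 3/2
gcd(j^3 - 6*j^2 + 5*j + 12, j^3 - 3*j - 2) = j + 1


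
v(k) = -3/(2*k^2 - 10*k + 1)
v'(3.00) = 0.05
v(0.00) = -3.00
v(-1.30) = -0.17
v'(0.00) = -30.00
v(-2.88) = -0.06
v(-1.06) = -0.22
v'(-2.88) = -0.03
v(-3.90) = -0.04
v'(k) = -3*(10 - 4*k)/(2*k^2 - 10*k + 1)^2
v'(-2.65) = -0.04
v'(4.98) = 46.41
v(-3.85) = -0.04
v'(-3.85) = -0.02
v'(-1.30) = -0.15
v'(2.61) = 0.01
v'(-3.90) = -0.02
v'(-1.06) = -0.22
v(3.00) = 0.27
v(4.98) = -3.75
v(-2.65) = -0.07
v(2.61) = 0.26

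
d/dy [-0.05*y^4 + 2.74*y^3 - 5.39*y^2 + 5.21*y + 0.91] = -0.2*y^3 + 8.22*y^2 - 10.78*y + 5.21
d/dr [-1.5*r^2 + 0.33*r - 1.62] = 0.33 - 3.0*r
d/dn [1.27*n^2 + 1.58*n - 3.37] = 2.54*n + 1.58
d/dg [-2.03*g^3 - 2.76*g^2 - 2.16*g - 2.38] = -6.09*g^2 - 5.52*g - 2.16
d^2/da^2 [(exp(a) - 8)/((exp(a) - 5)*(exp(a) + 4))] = (exp(4*a) - 31*exp(3*a) + 144*exp(2*a) - 668*exp(a) + 560)*exp(a)/(exp(6*a) - 3*exp(5*a) - 57*exp(4*a) + 119*exp(3*a) + 1140*exp(2*a) - 1200*exp(a) - 8000)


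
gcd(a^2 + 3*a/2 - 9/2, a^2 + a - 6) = a + 3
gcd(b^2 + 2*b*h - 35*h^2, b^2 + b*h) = 1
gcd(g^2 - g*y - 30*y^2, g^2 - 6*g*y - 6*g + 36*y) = -g + 6*y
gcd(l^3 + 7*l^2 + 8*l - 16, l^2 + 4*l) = l + 4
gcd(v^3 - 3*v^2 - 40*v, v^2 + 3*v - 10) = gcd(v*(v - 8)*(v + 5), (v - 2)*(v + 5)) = v + 5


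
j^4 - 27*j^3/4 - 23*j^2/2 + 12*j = j*(j - 8)*(j - 3/4)*(j + 2)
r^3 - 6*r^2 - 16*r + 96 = (r - 6)*(r - 4)*(r + 4)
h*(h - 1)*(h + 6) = h^3 + 5*h^2 - 6*h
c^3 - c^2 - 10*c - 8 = (c - 4)*(c + 1)*(c + 2)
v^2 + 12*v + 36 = (v + 6)^2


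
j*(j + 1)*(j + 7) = j^3 + 8*j^2 + 7*j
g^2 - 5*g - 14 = (g - 7)*(g + 2)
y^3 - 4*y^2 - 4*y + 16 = (y - 4)*(y - 2)*(y + 2)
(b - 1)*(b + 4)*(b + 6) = b^3 + 9*b^2 + 14*b - 24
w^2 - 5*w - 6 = (w - 6)*(w + 1)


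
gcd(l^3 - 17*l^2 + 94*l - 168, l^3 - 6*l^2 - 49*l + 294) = l^2 - 13*l + 42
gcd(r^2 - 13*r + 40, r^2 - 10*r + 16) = r - 8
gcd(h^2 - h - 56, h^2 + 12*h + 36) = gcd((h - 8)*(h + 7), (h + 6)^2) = 1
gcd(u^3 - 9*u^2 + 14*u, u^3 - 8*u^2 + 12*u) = u^2 - 2*u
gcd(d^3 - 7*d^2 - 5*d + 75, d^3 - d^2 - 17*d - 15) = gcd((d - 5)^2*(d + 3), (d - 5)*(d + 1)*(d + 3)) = d^2 - 2*d - 15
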